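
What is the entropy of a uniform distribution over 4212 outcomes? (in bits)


H = log2(n) = log2(4212) = 12.0403

12.0403 bits


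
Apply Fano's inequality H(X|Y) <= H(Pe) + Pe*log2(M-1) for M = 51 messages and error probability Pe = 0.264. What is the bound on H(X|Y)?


H(Pe) = -Pe*log2(Pe) - (1-Pe)*log2(1-Pe) = -0.264*log2(0.264) - 0.736*log2(0.736) = 0.507247 + 0.325476 = 0.8327. Pe*log2(M-1) = 0.264*log2(50) = 1.489978. Bound = H(Pe) + Pe*log2(M-1) = 0.507247 + 0.325476 + 1.489978 = 2.3227

2.3227 bits


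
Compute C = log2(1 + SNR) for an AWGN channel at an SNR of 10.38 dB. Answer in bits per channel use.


SNR_linear = 10^(10.38/10) = 10.9144; C = log2(1 + SNR_linear) = log2(1 + 10.9144) = 3.5746

3.5746 bits/channel use


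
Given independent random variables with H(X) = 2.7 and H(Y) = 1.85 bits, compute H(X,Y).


For independent variables, H(X,Y) = H(X) + H(Y) = 2.7 + 1.85 = 4.55

4.55 bits


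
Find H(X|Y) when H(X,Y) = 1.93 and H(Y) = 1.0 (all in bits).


H(X|Y) = H(X,Y) - H(Y) = 1.93 - 1.0 = 0.93

0.93 bits


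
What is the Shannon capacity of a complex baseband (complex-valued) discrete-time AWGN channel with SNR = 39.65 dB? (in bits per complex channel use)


SNR_linear = 10^(39.65/10) = 9225.7143; C = log2(1 + SNR_linear) = log2(1 + 9225.7143) = 13.1716

13.1716 bits/channel use


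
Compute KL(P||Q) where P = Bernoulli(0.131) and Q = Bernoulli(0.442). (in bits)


KL = p*log2(p/q) + (1-p)*log2((1-p)/(1-q)) = 0.131*log2(0.131/0.442) + 0.869*log2(0.869/0.558) = 0.3255

0.3255 bits


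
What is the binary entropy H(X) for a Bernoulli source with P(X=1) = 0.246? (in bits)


H = -p*log2(p) - (1-p)*log2(1-p). -0.246*log2(0.246) = 0.497724; -0.754*log2(0.754) = 0.307152. H = 0.497724 + 0.307152 = 0.8049

0.8049 bits


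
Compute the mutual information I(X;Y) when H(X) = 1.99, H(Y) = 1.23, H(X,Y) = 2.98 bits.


I(X;Y) = H(X) + H(Y) - H(X,Y) = 1.99 + 1.23 - 2.98 = 0.24

0.24 bits


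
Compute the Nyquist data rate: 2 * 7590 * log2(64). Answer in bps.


Rate = 2 * B * log2(M) = 2 * 7590 * 6.0 = 91080.0

91080.0 bps


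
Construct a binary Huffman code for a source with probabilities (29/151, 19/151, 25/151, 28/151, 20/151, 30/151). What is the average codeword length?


Huffman construction (repeatedly merge the two least-probable nodes; each merge adds 1 bit to every symbol beneath it): 19/151 + 20/151 = 39/151; 25/151 + 28/151 = 53/151; 29/151 + 30/151 = 59/151; 39/151 + 53/151 = 92/151; 59/151 + 92/151 = 1. Resulting codeword lengths (in the order the probabilities were given): (2, 3, 3, 3, 3, 2). L_avg = sum(p_i * l_i) = 29/151*2 + 19/151*3 + 25/151*3 + 28/151*3 + 20/151*3 + 30/151*2 = 394/151 = 2.6093

2.6093 bits


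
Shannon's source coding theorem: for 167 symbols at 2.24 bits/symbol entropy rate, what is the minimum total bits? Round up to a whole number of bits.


Minimum bits >= n * H = 167 * 2.24 = 374.08, rounded up to a whole number of bits = 375

375 bits


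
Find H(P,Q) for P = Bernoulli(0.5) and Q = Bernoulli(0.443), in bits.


H(P,Q) = -p*log2(q) - (1-p)*log2(1-q). -0.5*log2(0.443) = 0.587311; -0.5*log2(0.557) = 0.422125. H(P,Q) = 0.587311 + 0.422125 = 1.0094

1.0094 bits


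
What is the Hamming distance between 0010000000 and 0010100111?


Count differing positions: . . . . ^ . . ^ ^ ^ = 4 differences

4


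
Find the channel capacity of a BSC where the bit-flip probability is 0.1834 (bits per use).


H(p) = -p*log2(p) - (1-p)*log2(1-p) = -0.1834*log2(0.1834) - 0.8166*log2(0.8166) = 0.448768 + 0.238691 = 0.6875. C = 1 - H(p) = 1 - 0.6875 = 0.3125

0.3125 bits


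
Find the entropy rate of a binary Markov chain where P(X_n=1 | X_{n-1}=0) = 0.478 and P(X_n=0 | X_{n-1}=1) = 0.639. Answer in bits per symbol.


Stationary distribution: pi_0 = p10/(p01+p10) = 0.5721, pi_1 = 0.4279. Entropy rate H' = pi_0*H(p01) + pi_1*H(p10) = 0.5721*0.9986 + 0.4279*0.9435 = 0.975

0.975 bits/symbol


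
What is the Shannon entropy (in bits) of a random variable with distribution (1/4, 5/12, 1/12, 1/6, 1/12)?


H = -sum(p_i * log2(p_i)). Terms: -(1/4)*log2(1/4) = 0.500000; -(5/12)*log2(5/12) = 0.526264; -(1/12)*log2(1/12) = 0.298747; -(1/6)*log2(1/6) = 0.430827; -(1/12)*log2(1/12) = 0.298747. H = 0.500000 + 0.526264 + 0.298747 + 0.430827 + 0.298747 = 2.0546

2.0546 bits


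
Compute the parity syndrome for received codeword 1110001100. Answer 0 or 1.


Syndrome = XOR of all bits = 1 XOR 1 XOR 1 XOR 0 XOR 0 XOR 0 XOR 1 XOR 1 XOR 0 XOR 0 = 1

1


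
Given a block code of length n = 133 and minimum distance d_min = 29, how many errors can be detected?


Detection capability = d_min - 1 = 29 - 1 = 28

28 errors


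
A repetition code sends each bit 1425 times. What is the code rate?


Rate = k/n = 1/1425

1/1425


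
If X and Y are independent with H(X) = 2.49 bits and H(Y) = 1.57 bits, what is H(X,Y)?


For independent variables, H(X,Y) = H(X) + H(Y) = 2.49 + 1.57 = 4.06

4.06 bits


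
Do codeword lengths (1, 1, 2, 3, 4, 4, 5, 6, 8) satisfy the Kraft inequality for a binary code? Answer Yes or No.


Kraft sum = sum(2^(-l_i)) = 1.5508, need <= 1. Result: violated (a binary prefix-free code with these lengths cannot exist)

No


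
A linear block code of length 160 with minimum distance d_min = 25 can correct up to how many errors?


Correction capability = floor((d-1)/2) = floor((25-1)/2) = 12

12 errors


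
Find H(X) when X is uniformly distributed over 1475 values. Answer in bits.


H = log2(n) = log2(1475) = 10.5265

10.5265 bits


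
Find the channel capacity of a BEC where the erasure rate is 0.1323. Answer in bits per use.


C = 1 - epsilon = 1 - 0.1323 = 0.8677

0.8677 bits


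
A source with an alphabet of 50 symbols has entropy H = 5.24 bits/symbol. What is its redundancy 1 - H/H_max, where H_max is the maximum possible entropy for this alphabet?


H_max = log2(K) = log2(50) = 5.6439 bits/symbol. Redundancy = 1 - H/H_max = 1 - 5.24/5.6439 = 1 - 0.9284 = 0.0716

0.0716


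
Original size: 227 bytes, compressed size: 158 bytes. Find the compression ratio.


Ratio = original / compressed = 227 / 158 = 1.4367

1.4367


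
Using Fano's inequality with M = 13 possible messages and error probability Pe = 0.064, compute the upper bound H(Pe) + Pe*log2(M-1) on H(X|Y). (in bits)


H(Pe) = -Pe*log2(Pe) - (1-Pe)*log2(1-Pe) = -0.064*log2(0.064) - 0.936*log2(0.936) = 0.253810 + 0.089313 = 0.3431. Pe*log2(M-1) = 0.064*log2(12) = 0.229438. Bound = H(Pe) + Pe*log2(M-1) = 0.253810 + 0.089313 + 0.229438 = 0.5726

0.5726 bits


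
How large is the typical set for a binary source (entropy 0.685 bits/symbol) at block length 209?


log2|A_typical| = nH = 209 * 0.685 = 143.165, so |A_typical| ~ 2^143.165 = 1.250e+43

1.250e+43


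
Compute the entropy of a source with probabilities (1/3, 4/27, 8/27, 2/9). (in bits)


H = -sum(p_i * log2(p_i)). Terms: -(1/3)*log2(1/3) = 0.528321; -(4/27)*log2(4/27) = 0.408131; -(8/27)*log2(8/27) = 0.519967; -(2/9)*log2(2/9) = 0.482206. H = 0.528321 + 0.408131 + 0.519967 + 0.482206 = 1.9386

1.9386 bits


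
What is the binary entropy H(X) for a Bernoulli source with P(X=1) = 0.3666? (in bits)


H = -p*log2(p) - (1-p)*log2(1-p). -0.3666*log2(0.3666) = 0.530735; -0.6334*log2(0.6334) = 0.417291. H = 0.530735 + 0.417291 = 0.948

0.948 bits


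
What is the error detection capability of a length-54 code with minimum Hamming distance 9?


Detection capability = d_min - 1 = 9 - 1 = 8

8 errors


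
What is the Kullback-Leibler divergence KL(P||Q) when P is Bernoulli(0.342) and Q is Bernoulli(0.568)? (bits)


KL = p*log2(p/q) + (1-p)*log2((1-p)/(1-q)) = 0.342*log2(0.342/0.568) + 0.658*log2(0.658/0.432) = 0.1491

0.1491 bits


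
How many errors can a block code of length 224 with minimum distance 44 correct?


Correction capability = floor((d-1)/2) = floor((44-1)/2) = 21

21 errors


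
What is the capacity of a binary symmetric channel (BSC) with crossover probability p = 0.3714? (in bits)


H(p) = -p*log2(p) - (1-p)*log2(1-p) = -0.3714*log2(0.3714) - 0.6286*log2(0.6286) = 0.530714 + 0.421027 = 0.9517. C = 1 - H(p) = 1 - 0.9517 = 0.0483

0.0483 bits


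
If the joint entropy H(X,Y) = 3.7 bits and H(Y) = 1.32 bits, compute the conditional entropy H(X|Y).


H(X|Y) = H(X,Y) - H(Y) = 3.7 - 1.32 = 2.38

2.38 bits


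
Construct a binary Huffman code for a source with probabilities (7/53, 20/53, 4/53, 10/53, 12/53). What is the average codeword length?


Huffman construction (repeatedly merge the two least-probable nodes; each merge adds 1 bit to every symbol beneath it): 4/53 + 7/53 = 11/53; 10/53 + 11/53 = 21/53; 12/53 + 20/53 = 32/53; 21/53 + 32/53 = 1. Resulting codeword lengths (in the order the probabilities were given): (3, 2, 3, 2, 2). L_avg = sum(p_i * l_i) = 7/53*3 + 20/53*2 + 4/53*3 + 10/53*2 + 12/53*2 = 117/53 = 2.2075

2.2075 bits


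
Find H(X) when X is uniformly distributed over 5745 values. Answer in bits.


H = log2(n) = log2(5745) = 12.4881

12.4881 bits


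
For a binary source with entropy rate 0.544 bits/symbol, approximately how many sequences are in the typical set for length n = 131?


log2|A_typical| = nH = 131 * 0.544 = 71.264, so |A_typical| ~ 2^71.264 = 2.835e+21

2.835e+21


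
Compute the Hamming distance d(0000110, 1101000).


Count differing positions: ^ ^ . ^ ^ ^ . = 5 differences

5


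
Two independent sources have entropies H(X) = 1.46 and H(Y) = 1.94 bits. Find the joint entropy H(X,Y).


For independent variables, H(X,Y) = H(X) + H(Y) = 1.46 + 1.94 = 3.4

3.4 bits


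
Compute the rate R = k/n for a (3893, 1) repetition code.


Rate = k/n = 1/3893

1/3893


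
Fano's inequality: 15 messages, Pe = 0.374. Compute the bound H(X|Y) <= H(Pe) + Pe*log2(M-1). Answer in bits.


H(Pe) = -Pe*log2(Pe) - (1-Pe)*log2(1-Pe) = -0.374*log2(0.374) - 0.626*log2(0.626) = 0.530665 + 0.423029 = 0.9537. Pe*log2(M-1) = 0.374*log2(14) = 1.423951. Bound = H(Pe) + Pe*log2(M-1) = 0.530665 + 0.423029 + 1.423951 = 2.3776

2.3776 bits


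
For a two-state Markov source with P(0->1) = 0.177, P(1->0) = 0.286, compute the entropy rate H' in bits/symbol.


Stationary distribution: pi_0 = p10/(p01+p10) = 0.6177, pi_1 = 0.3823. Entropy rate H' = pi_0*H(p01) + pi_1*H(p10) = 0.6177*0.6735 + 0.3823*0.8635 = 0.7461

0.7461 bits/symbol


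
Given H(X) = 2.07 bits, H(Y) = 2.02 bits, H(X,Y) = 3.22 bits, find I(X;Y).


I(X;Y) = H(X) + H(Y) - H(X,Y) = 2.07 + 2.02 - 3.22 = 0.87

0.87 bits


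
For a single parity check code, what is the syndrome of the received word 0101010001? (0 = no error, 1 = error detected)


Syndrome = XOR of all bits = 0 XOR 1 XOR 0 XOR 1 XOR 0 XOR 1 XOR 0 XOR 0 XOR 0 XOR 1 = 0

0


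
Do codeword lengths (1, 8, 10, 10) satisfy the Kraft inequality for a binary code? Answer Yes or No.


Kraft sum = sum(2^(-l_i)) = 0.5059, need <= 1. Result: satisfied (a binary prefix-free code with these lengths exists)

Yes


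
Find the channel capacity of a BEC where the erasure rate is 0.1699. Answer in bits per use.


C = 1 - epsilon = 1 - 0.1699 = 0.8301

0.8301 bits


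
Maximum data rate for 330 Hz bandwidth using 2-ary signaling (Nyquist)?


Rate = 2 * B * log2(M) = 2 * 330 * 1.0 = 660.0

660.0 bps


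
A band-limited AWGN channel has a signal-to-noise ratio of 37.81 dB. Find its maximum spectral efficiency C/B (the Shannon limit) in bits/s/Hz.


SNR_linear = 10^(37.81/10) = 6039.4863; C/B = log2(1 + SNR_linear) = log2(1 + 6039.4863) = 12.5604

12.5604 bits/s/Hz


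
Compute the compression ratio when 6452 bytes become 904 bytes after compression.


Ratio = original / compressed = 6452 / 904 = 7.1372

7.1372


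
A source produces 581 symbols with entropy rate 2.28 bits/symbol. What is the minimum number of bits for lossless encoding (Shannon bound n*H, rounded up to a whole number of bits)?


Minimum bits >= n * H = 581 * 2.28 = 1324.68, rounded up to a whole number of bits = 1325

1325 bits


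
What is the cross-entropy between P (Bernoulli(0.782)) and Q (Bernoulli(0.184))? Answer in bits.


H(P,Q) = -p*log2(q) - (1-p)*log2(1-q). -0.782*log2(0.184) = 1.909818; -0.218*log2(0.816) = 0.063952. H(P,Q) = 1.909818 + 0.063952 = 1.9738

1.9738 bits


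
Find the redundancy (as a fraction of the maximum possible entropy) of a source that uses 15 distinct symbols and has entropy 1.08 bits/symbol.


H_max = log2(K) = log2(15) = 3.9069 bits/symbol. Redundancy = 1 - H/H_max = 1 - 1.08/3.9069 = 1 - 0.2764 = 0.7236

0.7236


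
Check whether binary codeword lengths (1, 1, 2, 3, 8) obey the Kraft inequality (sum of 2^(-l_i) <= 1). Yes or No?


Kraft sum = sum(2^(-l_i)) = 1.3789, need <= 1. Result: violated (a binary prefix-free code with these lengths cannot exist)

No


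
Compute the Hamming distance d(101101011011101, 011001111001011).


Count differing positions: ^ ^ . ^ . . ^ . . . ^ . ^ ^ . = 7 differences

7


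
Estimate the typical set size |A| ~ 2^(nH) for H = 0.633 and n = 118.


log2|A_typical| = nH = 118 * 0.633 = 74.694, so |A_typical| ~ 2^74.694 = 3.056e+22

3.056e+22


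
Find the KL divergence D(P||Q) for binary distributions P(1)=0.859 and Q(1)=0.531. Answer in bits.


KL = p*log2(p/q) + (1-p)*log2((1-p)/(1-q)) = 0.859*log2(0.859/0.531) + 0.141*log2(0.141/0.469) = 0.3516

0.3516 bits


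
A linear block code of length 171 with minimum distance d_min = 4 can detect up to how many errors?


Detection capability = d_min - 1 = 4 - 1 = 3

3 errors


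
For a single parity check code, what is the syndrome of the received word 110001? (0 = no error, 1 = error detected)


Syndrome = XOR of all bits = 1 XOR 1 XOR 0 XOR 0 XOR 0 XOR 1 = 1

1


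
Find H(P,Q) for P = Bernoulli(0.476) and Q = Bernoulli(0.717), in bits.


H(P,Q) = -p*log2(q) - (1-p)*log2(1-q). -0.476*log2(0.717) = 0.228459; -0.524*log2(0.283) = 0.954270. H(P,Q) = 0.228459 + 0.954270 = 1.1827

1.1827 bits


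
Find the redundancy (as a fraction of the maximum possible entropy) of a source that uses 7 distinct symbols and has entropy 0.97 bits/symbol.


H_max = log2(K) = log2(7) = 2.8074 bits/symbol. Redundancy = 1 - H/H_max = 1 - 0.97/2.8074 = 1 - 0.3455 = 0.6545

0.6545


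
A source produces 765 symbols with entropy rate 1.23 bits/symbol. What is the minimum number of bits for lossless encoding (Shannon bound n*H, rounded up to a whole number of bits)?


Minimum bits >= n * H = 765 * 1.23 = 940.95, rounded up to a whole number of bits = 941

941 bits


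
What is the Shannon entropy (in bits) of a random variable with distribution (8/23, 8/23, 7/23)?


H = -sum(p_i * log2(p_i)). Terms: -(8/23)*log2(8/23) = 0.529935; -(8/23)*log2(8/23) = 0.529935; -(7/23)*log2(7/23) = 0.522324. H = 0.529935 + 0.529935 + 0.522324 = 1.5822

1.5822 bits


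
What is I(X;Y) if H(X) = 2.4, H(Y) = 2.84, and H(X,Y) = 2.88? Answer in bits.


I(X;Y) = H(X) + H(Y) - H(X,Y) = 2.4 + 2.84 - 2.88 = 2.36

2.36 bits


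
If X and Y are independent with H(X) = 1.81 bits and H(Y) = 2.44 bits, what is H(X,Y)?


For independent variables, H(X,Y) = H(X) + H(Y) = 1.81 + 2.44 = 4.25

4.25 bits


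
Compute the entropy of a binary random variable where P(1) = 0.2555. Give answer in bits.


H = -p*log2(p) - (1-p)*log2(1-p). -0.2555*log2(0.2555) = 0.502979; -0.7445*log2(0.7445) = 0.316901. H = 0.502979 + 0.316901 = 0.8199

0.8199 bits


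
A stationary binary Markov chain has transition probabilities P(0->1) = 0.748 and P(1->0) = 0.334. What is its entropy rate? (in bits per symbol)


Stationary distribution: pi_0 = p10/(p01+p10) = 0.3087, pi_1 = 0.6913. Entropy rate H' = pi_0*H(p01) + pi_1*H(p10) = 0.3087*0.8144 + 0.6913*0.919 = 0.8867

0.8867 bits/symbol


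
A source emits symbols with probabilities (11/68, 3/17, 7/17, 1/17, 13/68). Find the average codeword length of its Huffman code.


Huffman construction (repeatedly merge the two least-probable nodes; each merge adds 1 bit to every symbol beneath it): 1/17 + 11/68 = 15/68; 3/17 + 13/68 = 25/68; 15/68 + 25/68 = 10/17; 7/17 + 10/17 = 1. Resulting codeword lengths (in the order the probabilities were given): (3, 3, 1, 3, 3). L_avg = sum(p_i * l_i) = 11/68*3 + 3/17*3 + 7/17*1 + 1/17*3 + 13/68*3 = 37/17 = 2.1765

2.1765 bits


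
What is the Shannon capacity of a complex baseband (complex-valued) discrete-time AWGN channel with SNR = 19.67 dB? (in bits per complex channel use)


SNR_linear = 10^(19.67/10) = 92.683; C = log2(1 + SNR_linear) = log2(1 + 92.683) = 6.5497

6.5497 bits/channel use


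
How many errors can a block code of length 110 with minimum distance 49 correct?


Correction capability = floor((d-1)/2) = floor((49-1)/2) = 24

24 errors


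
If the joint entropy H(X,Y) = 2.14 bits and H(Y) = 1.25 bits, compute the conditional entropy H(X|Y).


H(X|Y) = H(X,Y) - H(Y) = 2.14 - 1.25 = 0.89

0.89 bits


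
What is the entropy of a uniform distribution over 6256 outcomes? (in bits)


H = log2(n) = log2(6256) = 12.611

12.611 bits


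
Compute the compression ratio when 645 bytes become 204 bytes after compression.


Ratio = original / compressed = 645 / 204 = 3.1618

3.1618


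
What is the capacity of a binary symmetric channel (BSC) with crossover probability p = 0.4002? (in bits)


H(p) = -p*log2(p) - (1-p)*log2(1-p) = -0.4002*log2(0.4002) - 0.5998*log2(0.5998) = 0.528747 + 0.442320 = 0.9711. C = 1 - H(p) = 1 - 0.9711 = 0.0289

0.0289 bits


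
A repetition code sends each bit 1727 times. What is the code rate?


Rate = k/n = 1/1727

1/1727


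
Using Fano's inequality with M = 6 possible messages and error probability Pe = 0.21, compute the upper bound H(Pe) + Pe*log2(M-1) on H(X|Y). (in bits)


H(Pe) = -Pe*log2(Pe) - (1-Pe)*log2(1-Pe) = -0.21*log2(0.21) - 0.79*log2(0.79) = 0.472823 + 0.268660 = 0.7415. Pe*log2(M-1) = 0.21*log2(5) = 0.487605. Bound = H(Pe) + Pe*log2(M-1) = 0.472823 + 0.268660 + 0.487605 = 1.2291

1.2291 bits


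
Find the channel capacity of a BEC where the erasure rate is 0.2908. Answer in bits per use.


C = 1 - epsilon = 1 - 0.2908 = 0.7092

0.7092 bits


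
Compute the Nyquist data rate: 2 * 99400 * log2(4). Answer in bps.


Rate = 2 * B * log2(M) = 2 * 99400 * 2.0 = 397600.0

397600.0 bps


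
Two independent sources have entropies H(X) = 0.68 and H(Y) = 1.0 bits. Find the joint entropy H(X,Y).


For independent variables, H(X,Y) = H(X) + H(Y) = 0.68 + 1.0 = 1.68

1.68 bits


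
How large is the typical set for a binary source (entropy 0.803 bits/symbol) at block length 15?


log2|A_typical| = nH = 15 * 0.803 = 12.045, so |A_typical| ~ 2^12.045 = 4.226e+03

4.226e+03


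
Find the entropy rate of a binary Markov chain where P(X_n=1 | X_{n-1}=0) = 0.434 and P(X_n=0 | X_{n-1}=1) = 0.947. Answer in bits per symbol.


Stationary distribution: pi_0 = p10/(p01+p10) = 0.6857, pi_1 = 0.3143. Entropy rate H' = pi_0*H(p01) + pi_1*H(p10) = 0.6857*0.9874 + 0.3143*0.299 = 0.7711

0.7711 bits/symbol


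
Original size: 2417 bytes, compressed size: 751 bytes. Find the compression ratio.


Ratio = original / compressed = 2417 / 751 = 3.2184

3.2184


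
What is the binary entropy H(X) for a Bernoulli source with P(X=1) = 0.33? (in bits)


H = -p*log2(p) - (1-p)*log2(1-p). -0.33*log2(0.33) = 0.527822; -0.67*log2(0.67) = 0.387104. H = 0.527822 + 0.387104 = 0.9149

0.9149 bits


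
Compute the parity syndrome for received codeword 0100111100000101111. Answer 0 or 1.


Syndrome = XOR of all bits = 0 XOR 1 XOR 0 XOR 0 XOR 1 XOR 1 XOR 1 XOR 1 XOR 0 XOR 0 XOR 0 XOR 0 XOR 0 XOR 1 XOR 0 XOR 1 XOR 1 XOR 1 XOR 1 = 0

0


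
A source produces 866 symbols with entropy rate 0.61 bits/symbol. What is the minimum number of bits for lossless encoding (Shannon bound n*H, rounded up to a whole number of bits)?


Minimum bits >= n * H = 866 * 0.61 = 528.26, rounded up to a whole number of bits = 529

529 bits


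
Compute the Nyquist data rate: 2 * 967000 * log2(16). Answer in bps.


Rate = 2 * B * log2(M) = 2 * 967000 * 4.0 = 7736000.0

7736000.0 bps


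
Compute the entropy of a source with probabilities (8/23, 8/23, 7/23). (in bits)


H = -sum(p_i * log2(p_i)). Terms: -(8/23)*log2(8/23) = 0.529935; -(8/23)*log2(8/23) = 0.529935; -(7/23)*log2(7/23) = 0.522324. H = 0.529935 + 0.529935 + 0.522324 = 1.5822

1.5822 bits


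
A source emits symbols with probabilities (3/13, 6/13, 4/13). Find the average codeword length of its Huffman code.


Huffman construction (repeatedly merge the two least-probable nodes; each merge adds 1 bit to every symbol beneath it): 3/13 + 4/13 = 7/13; 6/13 + 7/13 = 1. Resulting codeword lengths (in the order the probabilities were given): (2, 1, 2). L_avg = sum(p_i * l_i) = 3/13*2 + 6/13*1 + 4/13*2 = 20/13 = 1.5385

1.5385 bits


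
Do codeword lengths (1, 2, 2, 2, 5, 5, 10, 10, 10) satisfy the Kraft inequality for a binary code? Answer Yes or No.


Kraft sum = sum(2^(-l_i)) = 1.3154, need <= 1. Result: violated (a binary prefix-free code with these lengths cannot exist)

No


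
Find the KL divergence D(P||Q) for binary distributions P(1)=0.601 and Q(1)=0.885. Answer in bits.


KL = p*log2(p/q) + (1-p)*log2((1-p)/(1-q)) = 0.601*log2(0.601/0.885) + 0.399*log2(0.399/0.115) = 0.3806

0.3806 bits


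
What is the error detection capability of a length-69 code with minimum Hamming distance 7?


Detection capability = d_min - 1 = 7 - 1 = 6

6 errors


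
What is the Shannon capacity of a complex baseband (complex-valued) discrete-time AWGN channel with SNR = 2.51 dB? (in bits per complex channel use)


SNR_linear = 10^(2.51/10) = 1.7824; C = log2(1 + SNR_linear) = log2(1 + 1.7824) = 1.4763

1.4763 bits/channel use


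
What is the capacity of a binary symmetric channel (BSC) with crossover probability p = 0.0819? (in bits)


H(p) = -p*log2(p) - (1-p)*log2(1-p) = -0.0819*log2(0.0819) - 0.9181*log2(0.9181) = 0.295658 + 0.113180 = 0.4088. C = 1 - H(p) = 1 - 0.4088 = 0.5912

0.5912 bits


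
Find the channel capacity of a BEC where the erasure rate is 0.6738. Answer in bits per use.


C = 1 - epsilon = 1 - 0.6738 = 0.3262

0.3262 bits


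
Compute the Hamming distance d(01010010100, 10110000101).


Count differing positions: ^ ^ ^ . . . ^ . . . ^ = 5 differences

5


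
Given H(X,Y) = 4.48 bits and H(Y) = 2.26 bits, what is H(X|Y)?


H(X|Y) = H(X,Y) - H(Y) = 4.48 - 2.26 = 2.22

2.22 bits


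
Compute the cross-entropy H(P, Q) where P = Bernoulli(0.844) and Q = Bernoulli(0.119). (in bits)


H(P,Q) = -p*log2(q) - (1-p)*log2(1-q). -0.844*log2(0.119) = 2.591896; -0.156*log2(0.881) = 0.028515. H(P,Q) = 2.591896 + 0.028515 = 2.6204

2.6204 bits


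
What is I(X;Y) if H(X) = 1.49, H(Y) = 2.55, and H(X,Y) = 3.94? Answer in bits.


I(X;Y) = H(X) + H(Y) - H(X,Y) = 1.49 + 2.55 - 3.94 = 0.1

0.1 bits


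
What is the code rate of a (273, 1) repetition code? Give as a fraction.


Rate = k/n = 1/273

1/273


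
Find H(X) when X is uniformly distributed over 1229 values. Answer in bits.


H = log2(n) = log2(1229) = 10.2633

10.2633 bits


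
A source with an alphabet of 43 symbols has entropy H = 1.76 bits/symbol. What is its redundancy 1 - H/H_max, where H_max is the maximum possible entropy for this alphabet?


H_max = log2(K) = log2(43) = 5.4263 bits/symbol. Redundancy = 1 - H/H_max = 1 - 1.76/5.4263 = 1 - 0.3243 = 0.6757

0.6757


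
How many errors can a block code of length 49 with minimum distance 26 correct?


Correction capability = floor((d-1)/2) = floor((26-1)/2) = 12

12 errors


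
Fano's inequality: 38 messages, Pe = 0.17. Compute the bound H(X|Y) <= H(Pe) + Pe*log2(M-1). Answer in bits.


H(Pe) = -Pe*log2(Pe) - (1-Pe)*log2(1-Pe) = -0.17*log2(0.17) - 0.83*log2(0.83) = 0.434587 + 0.223118 = 0.6577. Pe*log2(M-1) = 0.17*log2(37) = 0.885607. Bound = H(Pe) + Pe*log2(M-1) = 0.434587 + 0.223118 + 0.885607 = 1.5433

1.5433 bits


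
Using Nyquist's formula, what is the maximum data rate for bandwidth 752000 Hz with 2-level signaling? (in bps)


Rate = 2 * B * log2(M) = 2 * 752000 * 1.0 = 1504000.0

1504000.0 bps


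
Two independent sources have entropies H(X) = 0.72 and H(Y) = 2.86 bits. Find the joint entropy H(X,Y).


For independent variables, H(X,Y) = H(X) + H(Y) = 0.72 + 2.86 = 3.58

3.58 bits


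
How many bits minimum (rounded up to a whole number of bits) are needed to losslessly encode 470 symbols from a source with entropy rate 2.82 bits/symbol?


Minimum bits >= n * H = 470 * 2.82 = 1325.4, rounded up to a whole number of bits = 1326

1326 bits


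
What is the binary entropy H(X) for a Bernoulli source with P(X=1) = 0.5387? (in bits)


H = -p*log2(p) - (1-p)*log2(1-p). -0.5387*log2(0.5387) = 0.480761; -0.4613*log2(0.4613) = 0.514914. H = 0.480761 + 0.514914 = 0.9957

0.9957 bits


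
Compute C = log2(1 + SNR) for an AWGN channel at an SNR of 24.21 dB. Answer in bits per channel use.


SNR_linear = 10^(24.21/10) = 263.6331; C = log2(1 + SNR_linear) = log2(1 + 263.6331) = 8.0478

8.0478 bits/channel use


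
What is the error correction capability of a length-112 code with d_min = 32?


Correction capability = floor((d-1)/2) = floor((32-1)/2) = 15

15 errors


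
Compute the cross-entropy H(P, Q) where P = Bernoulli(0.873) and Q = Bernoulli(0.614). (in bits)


H(P,Q) = -p*log2(q) - (1-p)*log2(1-q). -0.873*log2(0.614) = 0.614321; -0.127*log2(0.386) = 0.174413. H(P,Q) = 0.614321 + 0.174413 = 0.7887

0.7887 bits


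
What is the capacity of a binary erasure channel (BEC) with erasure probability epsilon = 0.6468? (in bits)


C = 1 - epsilon = 1 - 0.6468 = 0.3532

0.3532 bits


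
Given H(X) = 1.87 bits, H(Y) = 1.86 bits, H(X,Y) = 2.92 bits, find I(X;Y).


I(X;Y) = H(X) + H(Y) - H(X,Y) = 1.87 + 1.86 - 2.92 = 0.81

0.81 bits


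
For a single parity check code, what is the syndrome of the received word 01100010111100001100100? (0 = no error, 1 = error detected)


Syndrome = XOR of all bits = 0 XOR 1 XOR 1 XOR 0 XOR 0 XOR 0 XOR 1 XOR 0 XOR 1 XOR 1 XOR 1 XOR 1 XOR 0 XOR 0 XOR 0 XOR 0 XOR 1 XOR 1 XOR 0 XOR 0 XOR 1 XOR 0 XOR 0 = 0

0


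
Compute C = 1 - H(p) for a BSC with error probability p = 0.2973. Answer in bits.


H(p) = -p*log2(p) - (1-p)*log2(1-p) = -0.2973*log2(0.2973) - 0.7027*log2(0.7027) = 0.520278 + 0.357688 = 0.878. C = 1 - H(p) = 1 - 0.878 = 0.122

0.122 bits


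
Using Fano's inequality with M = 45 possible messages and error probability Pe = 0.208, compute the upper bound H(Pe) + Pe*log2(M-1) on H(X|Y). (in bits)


H(Pe) = -Pe*log2(Pe) - (1-Pe)*log2(1-Pe) = -0.208*log2(0.208) - 0.792*log2(0.792) = 0.471192 + 0.266451 = 0.7376. Pe*log2(M-1) = 0.208*log2(44) = 1.135562. Bound = H(Pe) + Pe*log2(M-1) = 0.471192 + 0.266451 + 1.135562 = 1.8732

1.8732 bits


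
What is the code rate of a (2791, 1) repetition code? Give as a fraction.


Rate = k/n = 1/2791

1/2791


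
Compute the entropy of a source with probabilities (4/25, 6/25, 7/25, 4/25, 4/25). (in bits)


H = -sum(p_i * log2(p_i)). Terms: -(4/25)*log2(4/25) = 0.423017; -(6/25)*log2(6/25) = 0.494134; -(7/25)*log2(7/25) = 0.514220; -(4/25)*log2(4/25) = 0.423017; -(4/25)*log2(4/25) = 0.423017. H = 0.423017 + 0.494134 + 0.514220 + 0.423017 + 0.423017 = 2.2774

2.2774 bits


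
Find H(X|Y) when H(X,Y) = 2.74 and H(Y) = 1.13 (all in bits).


H(X|Y) = H(X,Y) - H(Y) = 2.74 - 1.13 = 1.61

1.61 bits


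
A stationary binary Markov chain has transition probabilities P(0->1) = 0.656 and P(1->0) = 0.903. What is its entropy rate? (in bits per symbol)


Stationary distribution: pi_0 = p10/(p01+p10) = 0.5792, pi_1 = 0.4208. Entropy rate H' = pi_0*H(p01) + pi_1*H(p10) = 0.5792*0.9286 + 0.4208*0.4594 = 0.7312

0.7312 bits/symbol


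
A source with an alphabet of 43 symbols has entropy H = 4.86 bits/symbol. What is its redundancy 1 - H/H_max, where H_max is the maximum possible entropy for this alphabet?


H_max = log2(K) = log2(43) = 5.4263 bits/symbol. Redundancy = 1 - H/H_max = 1 - 4.86/5.4263 = 1 - 0.8956 = 0.1044

0.1044


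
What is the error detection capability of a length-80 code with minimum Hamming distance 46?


Detection capability = d_min - 1 = 46 - 1 = 45

45 errors


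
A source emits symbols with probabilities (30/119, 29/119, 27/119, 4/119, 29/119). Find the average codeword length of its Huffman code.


Huffman construction (repeatedly merge the two least-probable nodes; each merge adds 1 bit to every symbol beneath it): 4/119 + 27/119 = 31/119; 29/119 + 29/119 = 58/119; 30/119 + 31/119 = 61/119; 58/119 + 61/119 = 1. Resulting codeword lengths (in the order the probabilities were given): (2, 2, 3, 3, 2). L_avg = sum(p_i * l_i) = 30/119*2 + 29/119*2 + 27/119*3 + 4/119*3 + 29/119*2 = 269/119 = 2.2605

2.2605 bits


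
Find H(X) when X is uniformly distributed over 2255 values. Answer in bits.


H = log2(n) = log2(2255) = 11.1389

11.1389 bits


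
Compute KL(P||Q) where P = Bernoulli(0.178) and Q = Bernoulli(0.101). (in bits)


KL = p*log2(p/q) + (1-p)*log2((1-p)/(1-q)) = 0.178*log2(0.178/0.101) + 0.822*log2(0.822/0.899) = 0.0393

0.0393 bits


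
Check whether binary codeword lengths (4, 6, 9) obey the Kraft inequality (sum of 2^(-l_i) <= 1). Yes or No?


Kraft sum = sum(2^(-l_i)) = 0.0801, need <= 1. Result: satisfied (a binary prefix-free code with these lengths exists)

Yes


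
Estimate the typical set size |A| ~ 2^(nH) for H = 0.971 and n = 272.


log2|A_typical| = nH = 272 * 0.971 = 264.112, so |A_typical| ~ 2^264.112 = 3.204e+79

3.204e+79


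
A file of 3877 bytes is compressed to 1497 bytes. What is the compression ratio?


Ratio = original / compressed = 3877 / 1497 = 2.5898

2.5898


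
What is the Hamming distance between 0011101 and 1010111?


Count differing positions: ^ . . ^ . ^ . = 3 differences

3


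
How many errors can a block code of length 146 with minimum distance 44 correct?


Correction capability = floor((d-1)/2) = floor((44-1)/2) = 21

21 errors


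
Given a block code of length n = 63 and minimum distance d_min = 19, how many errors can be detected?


Detection capability = d_min - 1 = 19 - 1 = 18

18 errors


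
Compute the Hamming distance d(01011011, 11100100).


Count differing positions: ^ . ^ ^ ^ ^ ^ ^ = 7 differences

7


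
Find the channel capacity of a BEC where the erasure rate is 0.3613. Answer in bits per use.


C = 1 - epsilon = 1 - 0.3613 = 0.6387

0.6387 bits


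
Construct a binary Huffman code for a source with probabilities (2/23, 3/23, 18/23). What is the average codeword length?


Huffman construction (repeatedly merge the two least-probable nodes; each merge adds 1 bit to every symbol beneath it): 2/23 + 3/23 = 5/23; 5/23 + 18/23 = 1. Resulting codeword lengths (in the order the probabilities were given): (2, 2, 1). L_avg = sum(p_i * l_i) = 2/23*2 + 3/23*2 + 18/23*1 = 28/23 = 1.2174

1.2174 bits


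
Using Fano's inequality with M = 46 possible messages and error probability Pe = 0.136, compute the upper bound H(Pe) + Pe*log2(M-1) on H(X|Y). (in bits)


H(Pe) = -Pe*log2(Pe) - (1-Pe)*log2(1-Pe) = -0.136*log2(0.136) - 0.864*log2(0.864) = 0.391452 + 0.182215 = 0.5737. Pe*log2(M-1) = 0.136*log2(45) = 0.746892. Bound = H(Pe) + Pe*log2(M-1) = 0.391452 + 0.182215 + 0.746892 = 1.3206

1.3206 bits


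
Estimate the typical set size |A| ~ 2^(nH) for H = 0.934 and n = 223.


log2|A_typical| = nH = 223 * 0.934 = 208.282, so |A_typical| ~ 2^208.282 = 5.002e+62

5.002e+62


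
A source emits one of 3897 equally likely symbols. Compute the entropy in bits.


H = log2(n) = log2(3897) = 11.9281

11.9281 bits


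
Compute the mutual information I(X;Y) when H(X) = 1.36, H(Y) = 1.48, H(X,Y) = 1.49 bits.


I(X;Y) = H(X) + H(Y) - H(X,Y) = 1.36 + 1.48 - 1.49 = 1.35

1.35 bits


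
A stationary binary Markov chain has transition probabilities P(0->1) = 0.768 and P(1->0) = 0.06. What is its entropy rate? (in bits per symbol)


Stationary distribution: pi_0 = p10/(p01+p10) = 0.0725, pi_1 = 0.9275. Entropy rate H' = pi_0*H(p01) + pi_1*H(p10) = 0.0725*0.7815 + 0.9275*0.3274 = 0.3603

0.3603 bits/symbol


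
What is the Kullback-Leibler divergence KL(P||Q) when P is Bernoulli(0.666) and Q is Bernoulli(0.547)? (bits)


KL = p*log2(p/q) + (1-p)*log2((1-p)/(1-q)) = 0.666*log2(0.666/0.547) + 0.334*log2(0.334/0.453) = 0.0423

0.0423 bits


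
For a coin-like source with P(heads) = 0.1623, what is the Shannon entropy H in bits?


H = -p*log2(p) - (1-p)*log2(1-p). -0.1623*log2(0.1623) = 0.425756; -0.8377*log2(0.8377) = 0.214028. H = 0.425756 + 0.214028 = 0.6398

0.6398 bits


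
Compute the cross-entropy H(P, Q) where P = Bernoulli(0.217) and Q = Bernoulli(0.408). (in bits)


H(P,Q) = -p*log2(q) - (1-p)*log2(1-q). -0.217*log2(0.408) = 0.280659; -0.783*log2(0.592) = 0.592207. H(P,Q) = 0.280659 + 0.592207 = 0.8729

0.8729 bits


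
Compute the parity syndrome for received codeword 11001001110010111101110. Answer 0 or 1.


Syndrome = XOR of all bits = 1 XOR 1 XOR 0 XOR 0 XOR 1 XOR 0 XOR 0 XOR 1 XOR 1 XOR 1 XOR 0 XOR 0 XOR 1 XOR 0 XOR 1 XOR 1 XOR 1 XOR 1 XOR 0 XOR 1 XOR 1 XOR 1 XOR 0 = 0

0


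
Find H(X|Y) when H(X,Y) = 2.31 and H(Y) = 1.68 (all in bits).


H(X|Y) = H(X,Y) - H(Y) = 2.31 - 1.68 = 0.63

0.63 bits


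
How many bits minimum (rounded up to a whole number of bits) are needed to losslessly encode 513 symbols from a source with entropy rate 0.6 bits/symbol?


Minimum bits >= n * H = 513 * 0.6 = 307.8, rounded up to a whole number of bits = 308

308 bits


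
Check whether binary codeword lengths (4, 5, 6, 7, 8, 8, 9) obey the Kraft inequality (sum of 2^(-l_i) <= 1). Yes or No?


Kraft sum = sum(2^(-l_i)) = 0.127, need <= 1. Result: satisfied (a binary prefix-free code with these lengths exists)

Yes


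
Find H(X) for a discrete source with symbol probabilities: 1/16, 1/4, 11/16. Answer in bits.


H = -sum(p_i * log2(p_i)). Terms: -(1/16)*log2(1/16) = 0.250000; -(1/4)*log2(1/4) = 0.500000; -(11/16)*log2(11/16) = 0.371641. H = 0.250000 + 0.500000 + 0.371641 = 1.1216

1.1216 bits


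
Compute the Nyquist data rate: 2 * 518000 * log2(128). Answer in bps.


Rate = 2 * B * log2(M) = 2 * 518000 * 7.0 = 7252000.0

7252000.0 bps


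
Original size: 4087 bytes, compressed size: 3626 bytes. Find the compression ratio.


Ratio = original / compressed = 4087 / 3626 = 1.1271

1.1271


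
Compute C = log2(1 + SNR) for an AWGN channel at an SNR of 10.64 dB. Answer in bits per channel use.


SNR_linear = 10^(10.64/10) = 11.5878; C = log2(1 + SNR_linear) = log2(1 + 11.5878) = 3.654

3.654 bits/channel use


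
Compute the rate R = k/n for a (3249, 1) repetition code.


Rate = k/n = 1/3249

1/3249


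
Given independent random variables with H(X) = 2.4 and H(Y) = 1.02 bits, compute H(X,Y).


For independent variables, H(X,Y) = H(X) + H(Y) = 2.4 + 1.02 = 3.42

3.42 bits


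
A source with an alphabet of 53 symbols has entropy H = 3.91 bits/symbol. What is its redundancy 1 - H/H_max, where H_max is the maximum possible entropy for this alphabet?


H_max = log2(K) = log2(53) = 5.7279 bits/symbol. Redundancy = 1 - H/H_max = 1 - 3.91/5.7279 = 1 - 0.6826 = 0.3174

0.3174


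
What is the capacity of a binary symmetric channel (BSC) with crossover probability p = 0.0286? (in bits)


H(p) = -p*log2(p) - (1-p)*log2(1-p) = -0.0286*log2(0.0286) - 0.9714*log2(0.9714) = 0.146656 + 0.040665 = 0.1873. C = 1 - H(p) = 1 - 0.1873 = 0.8127

0.8127 bits


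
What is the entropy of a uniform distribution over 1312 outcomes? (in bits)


H = log2(n) = log2(1312) = 10.3576

10.3576 bits


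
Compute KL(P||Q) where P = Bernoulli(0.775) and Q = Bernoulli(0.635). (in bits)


KL = p*log2(p/q) + (1-p)*log2((1-p)/(1-q)) = 0.775*log2(0.775/0.635) + 0.225*log2(0.225/0.365) = 0.0657

0.0657 bits


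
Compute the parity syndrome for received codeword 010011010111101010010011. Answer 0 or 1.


Syndrome = XOR of all bits = 0 XOR 1 XOR 0 XOR 0 XOR 1 XOR 1 XOR 0 XOR 1 XOR 0 XOR 1 XOR 1 XOR 1 XOR 1 XOR 0 XOR 1 XOR 0 XOR 1 XOR 0 XOR 0 XOR 1 XOR 0 XOR 0 XOR 1 XOR 1 = 1

1


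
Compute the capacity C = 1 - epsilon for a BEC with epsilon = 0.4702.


C = 1 - epsilon = 1 - 0.4702 = 0.5298

0.5298 bits


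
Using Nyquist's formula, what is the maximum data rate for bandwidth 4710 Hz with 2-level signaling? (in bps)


Rate = 2 * B * log2(M) = 2 * 4710 * 1.0 = 9420.0

9420.0 bps


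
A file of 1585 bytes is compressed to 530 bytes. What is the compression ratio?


Ratio = original / compressed = 1585 / 530 = 2.9906

2.9906


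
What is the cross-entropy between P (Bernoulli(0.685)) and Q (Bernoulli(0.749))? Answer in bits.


H(P,Q) = -p*log2(q) - (1-p)*log2(1-q). -0.685*log2(0.749) = 0.285619; -0.315*log2(0.251) = 0.628186. H(P,Q) = 0.285619 + 0.628186 = 0.9138

0.9138 bits


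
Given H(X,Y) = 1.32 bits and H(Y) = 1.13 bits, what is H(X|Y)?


H(X|Y) = H(X,Y) - H(Y) = 1.32 - 1.13 = 0.19

0.19 bits


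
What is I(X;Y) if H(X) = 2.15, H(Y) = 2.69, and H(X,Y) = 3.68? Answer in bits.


I(X;Y) = H(X) + H(Y) - H(X,Y) = 2.15 + 2.69 - 3.68 = 1.16

1.16 bits


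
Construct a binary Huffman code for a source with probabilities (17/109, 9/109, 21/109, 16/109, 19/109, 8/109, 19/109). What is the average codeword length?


Huffman construction (repeatedly merge the two least-probable nodes; each merge adds 1 bit to every symbol beneath it): 8/109 + 9/109 = 17/109; 16/109 + 17/109 = 33/109; 17/109 + 19/109 = 36/109; 19/109 + 21/109 = 40/109; 33/109 + 36/109 = 69/109; 40/109 + 69/109 = 1. Resulting codeword lengths (in the order the probabilities were given): (3, 4, 2, 3, 3, 4, 2). L_avg = sum(p_i * l_i) = 17/109*3 + 9/109*4 + 21/109*2 + 16/109*3 + 19/109*3 + 8/109*4 + 19/109*2 = 304/109 = 2.789

2.789 bits


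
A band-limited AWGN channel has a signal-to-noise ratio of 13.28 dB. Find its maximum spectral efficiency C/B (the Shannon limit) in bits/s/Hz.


SNR_linear = 10^(13.28/10) = 21.2814; C/B = log2(1 + SNR_linear) = log2(1 + 21.2814) = 4.4778

4.4778 bits/s/Hz


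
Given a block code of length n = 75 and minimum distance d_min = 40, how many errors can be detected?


Detection capability = d_min - 1 = 40 - 1 = 39

39 errors


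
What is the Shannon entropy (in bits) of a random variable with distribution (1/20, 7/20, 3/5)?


H = -sum(p_i * log2(p_i)). Terms: -(1/20)*log2(1/20) = 0.216096; -(7/20)*log2(7/20) = 0.530101; -(3/5)*log2(3/5) = 0.442179. H = 0.216096 + 0.530101 + 0.442179 = 1.1884

1.1884 bits


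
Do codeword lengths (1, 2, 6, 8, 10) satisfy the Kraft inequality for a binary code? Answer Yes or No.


Kraft sum = sum(2^(-l_i)) = 0.7705, need <= 1. Result: satisfied (a binary prefix-free code with these lengths exists)

Yes


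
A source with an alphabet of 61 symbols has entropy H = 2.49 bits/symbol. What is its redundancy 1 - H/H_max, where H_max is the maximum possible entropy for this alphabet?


H_max = log2(K) = log2(61) = 5.9307 bits/symbol. Redundancy = 1 - H/H_max = 1 - 2.49/5.9307 = 1 - 0.4198 = 0.5802

0.5802


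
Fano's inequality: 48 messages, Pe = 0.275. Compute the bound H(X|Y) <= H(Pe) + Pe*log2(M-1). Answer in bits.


H(Pe) = -Pe*log2(Pe) - (1-Pe)*log2(1-Pe) = -0.275*log2(0.275) - 0.725*log2(0.725) = 0.512187 + 0.336362 = 0.8485. Pe*log2(M-1) = 0.275*log2(47) = 1.527512. Bound = H(Pe) + Pe*log2(M-1) = 0.512187 + 0.336362 + 1.527512 = 2.3761

2.3761 bits


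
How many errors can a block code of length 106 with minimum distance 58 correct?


Correction capability = floor((d-1)/2) = floor((58-1)/2) = 28

28 errors


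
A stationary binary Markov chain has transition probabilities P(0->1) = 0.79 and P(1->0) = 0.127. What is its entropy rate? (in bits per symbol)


Stationary distribution: pi_0 = p10/(p01+p10) = 0.1385, pi_1 = 0.8615. Entropy rate H' = pi_0*H(p01) + pi_1*H(p10) = 0.1385*0.7415 + 0.8615*0.5492 = 0.5758

0.5758 bits/symbol
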